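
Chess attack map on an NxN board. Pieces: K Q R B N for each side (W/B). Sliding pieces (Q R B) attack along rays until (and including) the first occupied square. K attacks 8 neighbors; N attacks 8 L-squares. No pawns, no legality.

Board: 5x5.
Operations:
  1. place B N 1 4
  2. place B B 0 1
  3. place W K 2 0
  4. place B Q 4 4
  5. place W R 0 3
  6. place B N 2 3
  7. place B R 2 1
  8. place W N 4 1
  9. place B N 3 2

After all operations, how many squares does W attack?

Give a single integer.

Answer: 13

Derivation:
Op 1: place BN@(1,4)
Op 2: place BB@(0,1)
Op 3: place WK@(2,0)
Op 4: place BQ@(4,4)
Op 5: place WR@(0,3)
Op 6: place BN@(2,3)
Op 7: place BR@(2,1)
Op 8: place WN@(4,1)
Op 9: place BN@(3,2)
Per-piece attacks for W:
  WR@(0,3): attacks (0,4) (0,2) (0,1) (1,3) (2,3) [ray(0,-1) blocked at (0,1); ray(1,0) blocked at (2,3)]
  WK@(2,0): attacks (2,1) (3,0) (1,0) (3,1) (1,1)
  WN@(4,1): attacks (3,3) (2,2) (2,0)
Union (13 distinct): (0,1) (0,2) (0,4) (1,0) (1,1) (1,3) (2,0) (2,1) (2,2) (2,3) (3,0) (3,1) (3,3)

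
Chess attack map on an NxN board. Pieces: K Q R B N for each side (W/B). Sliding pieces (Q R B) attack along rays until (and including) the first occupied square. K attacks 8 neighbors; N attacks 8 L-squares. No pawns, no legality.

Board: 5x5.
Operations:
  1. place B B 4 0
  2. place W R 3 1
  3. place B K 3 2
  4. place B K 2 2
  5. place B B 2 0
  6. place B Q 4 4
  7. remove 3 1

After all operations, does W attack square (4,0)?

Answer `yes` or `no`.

Op 1: place BB@(4,0)
Op 2: place WR@(3,1)
Op 3: place BK@(3,2)
Op 4: place BK@(2,2)
Op 5: place BB@(2,0)
Op 6: place BQ@(4,4)
Op 7: remove (3,1)
Per-piece attacks for W:
W attacks (4,0): no

Answer: no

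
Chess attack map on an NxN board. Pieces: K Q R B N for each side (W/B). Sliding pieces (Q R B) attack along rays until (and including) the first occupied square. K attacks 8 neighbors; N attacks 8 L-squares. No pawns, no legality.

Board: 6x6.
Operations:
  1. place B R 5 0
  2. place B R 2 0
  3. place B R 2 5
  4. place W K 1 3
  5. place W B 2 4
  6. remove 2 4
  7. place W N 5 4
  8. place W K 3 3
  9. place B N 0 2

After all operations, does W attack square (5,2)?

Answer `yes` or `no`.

Op 1: place BR@(5,0)
Op 2: place BR@(2,0)
Op 3: place BR@(2,5)
Op 4: place WK@(1,3)
Op 5: place WB@(2,4)
Op 6: remove (2,4)
Op 7: place WN@(5,4)
Op 8: place WK@(3,3)
Op 9: place BN@(0,2)
Per-piece attacks for W:
  WK@(1,3): attacks (1,4) (1,2) (2,3) (0,3) (2,4) (2,2) (0,4) (0,2)
  WK@(3,3): attacks (3,4) (3,2) (4,3) (2,3) (4,4) (4,2) (2,4) (2,2)
  WN@(5,4): attacks (3,5) (4,2) (3,3)
W attacks (5,2): no

Answer: no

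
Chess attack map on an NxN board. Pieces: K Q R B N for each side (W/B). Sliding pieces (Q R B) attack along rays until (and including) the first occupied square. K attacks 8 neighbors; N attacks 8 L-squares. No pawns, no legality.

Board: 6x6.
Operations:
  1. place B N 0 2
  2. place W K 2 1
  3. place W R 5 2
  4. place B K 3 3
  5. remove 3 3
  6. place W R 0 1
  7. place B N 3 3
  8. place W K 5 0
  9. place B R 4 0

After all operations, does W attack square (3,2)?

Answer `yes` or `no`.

Answer: yes

Derivation:
Op 1: place BN@(0,2)
Op 2: place WK@(2,1)
Op 3: place WR@(5,2)
Op 4: place BK@(3,3)
Op 5: remove (3,3)
Op 6: place WR@(0,1)
Op 7: place BN@(3,3)
Op 8: place WK@(5,0)
Op 9: place BR@(4,0)
Per-piece attacks for W:
  WR@(0,1): attacks (0,2) (0,0) (1,1) (2,1) [ray(0,1) blocked at (0,2); ray(1,0) blocked at (2,1)]
  WK@(2,1): attacks (2,2) (2,0) (3,1) (1,1) (3,2) (3,0) (1,2) (1,0)
  WK@(5,0): attacks (5,1) (4,0) (4,1)
  WR@(5,2): attacks (5,3) (5,4) (5,5) (5,1) (5,0) (4,2) (3,2) (2,2) (1,2) (0,2) [ray(0,-1) blocked at (5,0); ray(-1,0) blocked at (0,2)]
W attacks (3,2): yes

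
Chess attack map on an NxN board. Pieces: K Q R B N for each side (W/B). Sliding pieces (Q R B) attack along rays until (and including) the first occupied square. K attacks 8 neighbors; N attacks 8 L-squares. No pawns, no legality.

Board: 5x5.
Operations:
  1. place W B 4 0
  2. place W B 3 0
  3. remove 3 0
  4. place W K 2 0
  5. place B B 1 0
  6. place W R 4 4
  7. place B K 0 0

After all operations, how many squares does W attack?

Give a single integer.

Answer: 15

Derivation:
Op 1: place WB@(4,0)
Op 2: place WB@(3,0)
Op 3: remove (3,0)
Op 4: place WK@(2,0)
Op 5: place BB@(1,0)
Op 6: place WR@(4,4)
Op 7: place BK@(0,0)
Per-piece attacks for W:
  WK@(2,0): attacks (2,1) (3,0) (1,0) (3,1) (1,1)
  WB@(4,0): attacks (3,1) (2,2) (1,3) (0,4)
  WR@(4,4): attacks (4,3) (4,2) (4,1) (4,0) (3,4) (2,4) (1,4) (0,4) [ray(0,-1) blocked at (4,0)]
Union (15 distinct): (0,4) (1,0) (1,1) (1,3) (1,4) (2,1) (2,2) (2,4) (3,0) (3,1) (3,4) (4,0) (4,1) (4,2) (4,3)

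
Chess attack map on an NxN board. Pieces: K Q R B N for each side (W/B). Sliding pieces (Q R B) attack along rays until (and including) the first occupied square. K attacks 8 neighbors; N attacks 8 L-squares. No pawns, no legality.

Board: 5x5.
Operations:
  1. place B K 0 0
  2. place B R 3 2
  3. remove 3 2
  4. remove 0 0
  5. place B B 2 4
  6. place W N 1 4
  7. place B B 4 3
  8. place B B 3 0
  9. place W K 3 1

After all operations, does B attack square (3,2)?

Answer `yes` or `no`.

Answer: yes

Derivation:
Op 1: place BK@(0,0)
Op 2: place BR@(3,2)
Op 3: remove (3,2)
Op 4: remove (0,0)
Op 5: place BB@(2,4)
Op 6: place WN@(1,4)
Op 7: place BB@(4,3)
Op 8: place BB@(3,0)
Op 9: place WK@(3,1)
Per-piece attacks for B:
  BB@(2,4): attacks (3,3) (4,2) (1,3) (0,2)
  BB@(3,0): attacks (4,1) (2,1) (1,2) (0,3)
  BB@(4,3): attacks (3,4) (3,2) (2,1) (1,0)
B attacks (3,2): yes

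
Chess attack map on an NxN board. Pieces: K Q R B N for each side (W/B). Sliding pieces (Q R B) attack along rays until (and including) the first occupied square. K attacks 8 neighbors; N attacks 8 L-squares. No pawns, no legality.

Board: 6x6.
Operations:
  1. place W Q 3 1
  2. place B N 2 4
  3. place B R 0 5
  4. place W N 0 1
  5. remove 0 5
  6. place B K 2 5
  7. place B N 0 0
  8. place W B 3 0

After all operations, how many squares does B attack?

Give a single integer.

Op 1: place WQ@(3,1)
Op 2: place BN@(2,4)
Op 3: place BR@(0,5)
Op 4: place WN@(0,1)
Op 5: remove (0,5)
Op 6: place BK@(2,5)
Op 7: place BN@(0,0)
Op 8: place WB@(3,0)
Per-piece attacks for B:
  BN@(0,0): attacks (1,2) (2,1)
  BN@(2,4): attacks (4,5) (0,5) (3,2) (4,3) (1,2) (0,3)
  BK@(2,5): attacks (2,4) (3,5) (1,5) (3,4) (1,4)
Union (12 distinct): (0,3) (0,5) (1,2) (1,4) (1,5) (2,1) (2,4) (3,2) (3,4) (3,5) (4,3) (4,5)

Answer: 12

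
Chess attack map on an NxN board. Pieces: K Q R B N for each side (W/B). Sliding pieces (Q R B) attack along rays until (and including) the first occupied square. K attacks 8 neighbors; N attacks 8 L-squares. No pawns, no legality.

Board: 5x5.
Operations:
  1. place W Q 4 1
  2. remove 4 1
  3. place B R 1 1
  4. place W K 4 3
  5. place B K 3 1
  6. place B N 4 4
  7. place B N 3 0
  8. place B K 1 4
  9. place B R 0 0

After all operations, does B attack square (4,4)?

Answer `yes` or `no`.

Op 1: place WQ@(4,1)
Op 2: remove (4,1)
Op 3: place BR@(1,1)
Op 4: place WK@(4,3)
Op 5: place BK@(3,1)
Op 6: place BN@(4,4)
Op 7: place BN@(3,0)
Op 8: place BK@(1,4)
Op 9: place BR@(0,0)
Per-piece attacks for B:
  BR@(0,0): attacks (0,1) (0,2) (0,3) (0,4) (1,0) (2,0) (3,0) [ray(1,0) blocked at (3,0)]
  BR@(1,1): attacks (1,2) (1,3) (1,4) (1,0) (2,1) (3,1) (0,1) [ray(0,1) blocked at (1,4); ray(1,0) blocked at (3,1)]
  BK@(1,4): attacks (1,3) (2,4) (0,4) (2,3) (0,3)
  BN@(3,0): attacks (4,2) (2,2) (1,1)
  BK@(3,1): attacks (3,2) (3,0) (4,1) (2,1) (4,2) (4,0) (2,2) (2,0)
  BN@(4,4): attacks (3,2) (2,3)
B attacks (4,4): no

Answer: no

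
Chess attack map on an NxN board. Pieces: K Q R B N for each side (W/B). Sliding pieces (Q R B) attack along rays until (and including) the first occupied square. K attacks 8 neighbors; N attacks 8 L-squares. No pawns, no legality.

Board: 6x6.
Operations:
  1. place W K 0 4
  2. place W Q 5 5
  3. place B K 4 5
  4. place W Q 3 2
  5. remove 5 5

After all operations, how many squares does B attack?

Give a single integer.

Answer: 5

Derivation:
Op 1: place WK@(0,4)
Op 2: place WQ@(5,5)
Op 3: place BK@(4,5)
Op 4: place WQ@(3,2)
Op 5: remove (5,5)
Per-piece attacks for B:
  BK@(4,5): attacks (4,4) (5,5) (3,5) (5,4) (3,4)
Union (5 distinct): (3,4) (3,5) (4,4) (5,4) (5,5)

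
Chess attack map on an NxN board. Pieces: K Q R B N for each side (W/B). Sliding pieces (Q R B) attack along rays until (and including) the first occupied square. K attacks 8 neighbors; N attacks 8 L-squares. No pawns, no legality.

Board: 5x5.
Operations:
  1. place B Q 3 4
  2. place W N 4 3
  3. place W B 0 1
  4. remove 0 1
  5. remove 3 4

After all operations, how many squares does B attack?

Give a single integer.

Answer: 0

Derivation:
Op 1: place BQ@(3,4)
Op 2: place WN@(4,3)
Op 3: place WB@(0,1)
Op 4: remove (0,1)
Op 5: remove (3,4)
Per-piece attacks for B:
Union (0 distinct): (none)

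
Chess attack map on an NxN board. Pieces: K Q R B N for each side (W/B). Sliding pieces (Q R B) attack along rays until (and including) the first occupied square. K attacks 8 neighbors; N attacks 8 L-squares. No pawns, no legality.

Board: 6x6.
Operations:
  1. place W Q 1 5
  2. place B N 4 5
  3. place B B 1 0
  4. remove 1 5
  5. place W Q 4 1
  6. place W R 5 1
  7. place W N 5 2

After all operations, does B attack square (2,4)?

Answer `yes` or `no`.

Answer: yes

Derivation:
Op 1: place WQ@(1,5)
Op 2: place BN@(4,5)
Op 3: place BB@(1,0)
Op 4: remove (1,5)
Op 5: place WQ@(4,1)
Op 6: place WR@(5,1)
Op 7: place WN@(5,2)
Per-piece attacks for B:
  BB@(1,0): attacks (2,1) (3,2) (4,3) (5,4) (0,1)
  BN@(4,5): attacks (5,3) (3,3) (2,4)
B attacks (2,4): yes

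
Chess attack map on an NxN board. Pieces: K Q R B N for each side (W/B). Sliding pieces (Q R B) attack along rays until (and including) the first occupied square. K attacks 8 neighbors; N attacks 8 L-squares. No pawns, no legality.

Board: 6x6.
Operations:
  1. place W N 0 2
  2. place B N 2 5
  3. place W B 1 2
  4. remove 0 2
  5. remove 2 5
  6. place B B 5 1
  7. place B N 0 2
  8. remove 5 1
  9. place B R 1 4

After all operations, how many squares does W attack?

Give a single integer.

Answer: 7

Derivation:
Op 1: place WN@(0,2)
Op 2: place BN@(2,5)
Op 3: place WB@(1,2)
Op 4: remove (0,2)
Op 5: remove (2,5)
Op 6: place BB@(5,1)
Op 7: place BN@(0,2)
Op 8: remove (5,1)
Op 9: place BR@(1,4)
Per-piece attacks for W:
  WB@(1,2): attacks (2,3) (3,4) (4,5) (2,1) (3,0) (0,3) (0,1)
Union (7 distinct): (0,1) (0,3) (2,1) (2,3) (3,0) (3,4) (4,5)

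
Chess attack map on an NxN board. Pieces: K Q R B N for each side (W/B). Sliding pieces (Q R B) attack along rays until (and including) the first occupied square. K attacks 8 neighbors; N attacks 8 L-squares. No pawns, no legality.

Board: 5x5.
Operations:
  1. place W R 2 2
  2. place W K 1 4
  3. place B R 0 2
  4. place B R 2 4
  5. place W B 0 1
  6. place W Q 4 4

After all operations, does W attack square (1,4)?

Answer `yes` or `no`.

Answer: no

Derivation:
Op 1: place WR@(2,2)
Op 2: place WK@(1,4)
Op 3: place BR@(0,2)
Op 4: place BR@(2,4)
Op 5: place WB@(0,1)
Op 6: place WQ@(4,4)
Per-piece attacks for W:
  WB@(0,1): attacks (1,2) (2,3) (3,4) (1,0)
  WK@(1,4): attacks (1,3) (2,4) (0,4) (2,3) (0,3)
  WR@(2,2): attacks (2,3) (2,4) (2,1) (2,0) (3,2) (4,2) (1,2) (0,2) [ray(0,1) blocked at (2,4); ray(-1,0) blocked at (0,2)]
  WQ@(4,4): attacks (4,3) (4,2) (4,1) (4,0) (3,4) (2,4) (3,3) (2,2) [ray(-1,0) blocked at (2,4); ray(-1,-1) blocked at (2,2)]
W attacks (1,4): no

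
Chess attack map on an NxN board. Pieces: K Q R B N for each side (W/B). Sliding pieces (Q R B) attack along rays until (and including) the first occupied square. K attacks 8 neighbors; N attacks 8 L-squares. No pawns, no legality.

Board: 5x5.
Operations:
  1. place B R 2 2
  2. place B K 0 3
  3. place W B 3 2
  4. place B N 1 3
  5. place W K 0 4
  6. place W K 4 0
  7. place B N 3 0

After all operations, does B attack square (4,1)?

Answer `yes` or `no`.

Op 1: place BR@(2,2)
Op 2: place BK@(0,3)
Op 3: place WB@(3,2)
Op 4: place BN@(1,3)
Op 5: place WK@(0,4)
Op 6: place WK@(4,0)
Op 7: place BN@(3,0)
Per-piece attacks for B:
  BK@(0,3): attacks (0,4) (0,2) (1,3) (1,4) (1,2)
  BN@(1,3): attacks (3,4) (2,1) (3,2) (0,1)
  BR@(2,2): attacks (2,3) (2,4) (2,1) (2,0) (3,2) (1,2) (0,2) [ray(1,0) blocked at (3,2)]
  BN@(3,0): attacks (4,2) (2,2) (1,1)
B attacks (4,1): no

Answer: no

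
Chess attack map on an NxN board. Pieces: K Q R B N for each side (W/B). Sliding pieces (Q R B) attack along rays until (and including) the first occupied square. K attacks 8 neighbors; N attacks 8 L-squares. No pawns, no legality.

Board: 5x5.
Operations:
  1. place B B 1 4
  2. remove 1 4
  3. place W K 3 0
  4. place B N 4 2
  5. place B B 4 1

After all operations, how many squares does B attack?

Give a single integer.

Op 1: place BB@(1,4)
Op 2: remove (1,4)
Op 3: place WK@(3,0)
Op 4: place BN@(4,2)
Op 5: place BB@(4,1)
Per-piece attacks for B:
  BB@(4,1): attacks (3,2) (2,3) (1,4) (3,0) [ray(-1,-1) blocked at (3,0)]
  BN@(4,2): attacks (3,4) (2,3) (3,0) (2,1)
Union (6 distinct): (1,4) (2,1) (2,3) (3,0) (3,2) (3,4)

Answer: 6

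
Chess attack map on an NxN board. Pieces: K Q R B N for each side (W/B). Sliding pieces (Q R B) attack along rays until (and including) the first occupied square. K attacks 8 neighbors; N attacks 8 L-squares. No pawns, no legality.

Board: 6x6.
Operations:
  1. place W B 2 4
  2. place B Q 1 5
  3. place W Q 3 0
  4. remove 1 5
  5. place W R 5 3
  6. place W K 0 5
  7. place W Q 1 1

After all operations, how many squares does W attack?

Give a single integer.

Op 1: place WB@(2,4)
Op 2: place BQ@(1,5)
Op 3: place WQ@(3,0)
Op 4: remove (1,5)
Op 5: place WR@(5,3)
Op 6: place WK@(0,5)
Op 7: place WQ@(1,1)
Per-piece attacks for W:
  WK@(0,5): attacks (0,4) (1,5) (1,4)
  WQ@(1,1): attacks (1,2) (1,3) (1,4) (1,5) (1,0) (2,1) (3,1) (4,1) (5,1) (0,1) (2,2) (3,3) (4,4) (5,5) (2,0) (0,2) (0,0)
  WB@(2,4): attacks (3,5) (3,3) (4,2) (5,1) (1,5) (1,3) (0,2)
  WQ@(3,0): attacks (3,1) (3,2) (3,3) (3,4) (3,5) (4,0) (5,0) (2,0) (1,0) (0,0) (4,1) (5,2) (2,1) (1,2) (0,3)
  WR@(5,3): attacks (5,4) (5,5) (5,2) (5,1) (5,0) (4,3) (3,3) (2,3) (1,3) (0,3)
Union (29 distinct): (0,0) (0,1) (0,2) (0,3) (0,4) (1,0) (1,2) (1,3) (1,4) (1,5) (2,0) (2,1) (2,2) (2,3) (3,1) (3,2) (3,3) (3,4) (3,5) (4,0) (4,1) (4,2) (4,3) (4,4) (5,0) (5,1) (5,2) (5,4) (5,5)

Answer: 29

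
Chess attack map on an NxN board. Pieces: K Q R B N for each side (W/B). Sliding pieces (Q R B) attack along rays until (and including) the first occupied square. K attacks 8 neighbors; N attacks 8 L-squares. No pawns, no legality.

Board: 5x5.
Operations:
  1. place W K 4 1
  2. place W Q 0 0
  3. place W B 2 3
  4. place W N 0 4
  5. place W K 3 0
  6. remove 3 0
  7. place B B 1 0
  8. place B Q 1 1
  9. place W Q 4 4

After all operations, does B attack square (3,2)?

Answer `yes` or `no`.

Answer: yes

Derivation:
Op 1: place WK@(4,1)
Op 2: place WQ@(0,0)
Op 3: place WB@(2,3)
Op 4: place WN@(0,4)
Op 5: place WK@(3,0)
Op 6: remove (3,0)
Op 7: place BB@(1,0)
Op 8: place BQ@(1,1)
Op 9: place WQ@(4,4)
Per-piece attacks for B:
  BB@(1,0): attacks (2,1) (3,2) (4,3) (0,1)
  BQ@(1,1): attacks (1,2) (1,3) (1,4) (1,0) (2,1) (3,1) (4,1) (0,1) (2,2) (3,3) (4,4) (2,0) (0,2) (0,0) [ray(0,-1) blocked at (1,0); ray(1,0) blocked at (4,1); ray(1,1) blocked at (4,4); ray(-1,-1) blocked at (0,0)]
B attacks (3,2): yes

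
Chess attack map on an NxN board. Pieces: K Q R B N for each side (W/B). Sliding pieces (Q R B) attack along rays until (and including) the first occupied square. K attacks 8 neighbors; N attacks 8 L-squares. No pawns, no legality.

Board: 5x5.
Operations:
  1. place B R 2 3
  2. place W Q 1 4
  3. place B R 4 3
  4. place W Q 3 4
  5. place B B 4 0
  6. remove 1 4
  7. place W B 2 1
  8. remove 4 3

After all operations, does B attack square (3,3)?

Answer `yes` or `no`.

Answer: yes

Derivation:
Op 1: place BR@(2,3)
Op 2: place WQ@(1,4)
Op 3: place BR@(4,3)
Op 4: place WQ@(3,4)
Op 5: place BB@(4,0)
Op 6: remove (1,4)
Op 7: place WB@(2,1)
Op 8: remove (4,3)
Per-piece attacks for B:
  BR@(2,3): attacks (2,4) (2,2) (2,1) (3,3) (4,3) (1,3) (0,3) [ray(0,-1) blocked at (2,1)]
  BB@(4,0): attacks (3,1) (2,2) (1,3) (0,4)
B attacks (3,3): yes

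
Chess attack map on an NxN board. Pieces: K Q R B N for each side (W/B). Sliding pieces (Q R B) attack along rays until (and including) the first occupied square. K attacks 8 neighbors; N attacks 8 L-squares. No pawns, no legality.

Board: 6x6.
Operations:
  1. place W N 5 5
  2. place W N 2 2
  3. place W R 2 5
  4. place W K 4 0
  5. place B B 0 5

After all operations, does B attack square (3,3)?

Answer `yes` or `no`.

Op 1: place WN@(5,5)
Op 2: place WN@(2,2)
Op 3: place WR@(2,5)
Op 4: place WK@(4,0)
Op 5: place BB@(0,5)
Per-piece attacks for B:
  BB@(0,5): attacks (1,4) (2,3) (3,2) (4,1) (5,0)
B attacks (3,3): no

Answer: no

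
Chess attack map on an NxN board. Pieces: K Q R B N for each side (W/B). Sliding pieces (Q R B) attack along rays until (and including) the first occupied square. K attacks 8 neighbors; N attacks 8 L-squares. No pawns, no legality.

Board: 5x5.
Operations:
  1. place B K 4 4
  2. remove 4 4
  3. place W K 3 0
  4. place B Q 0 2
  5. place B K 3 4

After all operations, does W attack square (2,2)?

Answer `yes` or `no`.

Op 1: place BK@(4,4)
Op 2: remove (4,4)
Op 3: place WK@(3,0)
Op 4: place BQ@(0,2)
Op 5: place BK@(3,4)
Per-piece attacks for W:
  WK@(3,0): attacks (3,1) (4,0) (2,0) (4,1) (2,1)
W attacks (2,2): no

Answer: no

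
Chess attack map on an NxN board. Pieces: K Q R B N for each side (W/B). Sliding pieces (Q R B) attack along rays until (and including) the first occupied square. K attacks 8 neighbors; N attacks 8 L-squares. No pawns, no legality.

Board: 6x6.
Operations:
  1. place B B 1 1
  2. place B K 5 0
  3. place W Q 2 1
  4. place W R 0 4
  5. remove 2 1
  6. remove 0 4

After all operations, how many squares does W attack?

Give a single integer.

Op 1: place BB@(1,1)
Op 2: place BK@(5,0)
Op 3: place WQ@(2,1)
Op 4: place WR@(0,4)
Op 5: remove (2,1)
Op 6: remove (0,4)
Per-piece attacks for W:
Union (0 distinct): (none)

Answer: 0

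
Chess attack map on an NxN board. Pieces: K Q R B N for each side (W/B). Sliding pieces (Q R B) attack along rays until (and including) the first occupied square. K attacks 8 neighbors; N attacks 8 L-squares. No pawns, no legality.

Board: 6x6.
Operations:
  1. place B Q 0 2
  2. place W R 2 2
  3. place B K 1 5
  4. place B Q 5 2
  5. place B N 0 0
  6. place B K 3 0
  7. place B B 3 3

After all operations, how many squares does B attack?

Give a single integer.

Answer: 30

Derivation:
Op 1: place BQ@(0,2)
Op 2: place WR@(2,2)
Op 3: place BK@(1,5)
Op 4: place BQ@(5,2)
Op 5: place BN@(0,0)
Op 6: place BK@(3,0)
Op 7: place BB@(3,3)
Per-piece attacks for B:
  BN@(0,0): attacks (1,2) (2,1)
  BQ@(0,2): attacks (0,3) (0,4) (0,5) (0,1) (0,0) (1,2) (2,2) (1,3) (2,4) (3,5) (1,1) (2,0) [ray(0,-1) blocked at (0,0); ray(1,0) blocked at (2,2)]
  BK@(1,5): attacks (1,4) (2,5) (0,5) (2,4) (0,4)
  BK@(3,0): attacks (3,1) (4,0) (2,0) (4,1) (2,1)
  BB@(3,3): attacks (4,4) (5,5) (4,2) (5,1) (2,4) (1,5) (2,2) [ray(-1,1) blocked at (1,5); ray(-1,-1) blocked at (2,2)]
  BQ@(5,2): attacks (5,3) (5,4) (5,5) (5,1) (5,0) (4,2) (3,2) (2,2) (4,3) (3,4) (2,5) (4,1) (3,0) [ray(-1,0) blocked at (2,2); ray(-1,-1) blocked at (3,0)]
Union (30 distinct): (0,0) (0,1) (0,3) (0,4) (0,5) (1,1) (1,2) (1,3) (1,4) (1,5) (2,0) (2,1) (2,2) (2,4) (2,5) (3,0) (3,1) (3,2) (3,4) (3,5) (4,0) (4,1) (4,2) (4,3) (4,4) (5,0) (5,1) (5,3) (5,4) (5,5)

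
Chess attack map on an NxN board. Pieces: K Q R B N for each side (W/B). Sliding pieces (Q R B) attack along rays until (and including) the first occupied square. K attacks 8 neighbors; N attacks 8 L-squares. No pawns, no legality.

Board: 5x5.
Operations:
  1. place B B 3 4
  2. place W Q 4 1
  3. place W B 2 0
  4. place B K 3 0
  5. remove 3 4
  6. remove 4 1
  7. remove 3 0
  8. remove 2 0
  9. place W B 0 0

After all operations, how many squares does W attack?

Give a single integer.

Answer: 4

Derivation:
Op 1: place BB@(3,4)
Op 2: place WQ@(4,1)
Op 3: place WB@(2,0)
Op 4: place BK@(3,0)
Op 5: remove (3,4)
Op 6: remove (4,1)
Op 7: remove (3,0)
Op 8: remove (2,0)
Op 9: place WB@(0,0)
Per-piece attacks for W:
  WB@(0,0): attacks (1,1) (2,2) (3,3) (4,4)
Union (4 distinct): (1,1) (2,2) (3,3) (4,4)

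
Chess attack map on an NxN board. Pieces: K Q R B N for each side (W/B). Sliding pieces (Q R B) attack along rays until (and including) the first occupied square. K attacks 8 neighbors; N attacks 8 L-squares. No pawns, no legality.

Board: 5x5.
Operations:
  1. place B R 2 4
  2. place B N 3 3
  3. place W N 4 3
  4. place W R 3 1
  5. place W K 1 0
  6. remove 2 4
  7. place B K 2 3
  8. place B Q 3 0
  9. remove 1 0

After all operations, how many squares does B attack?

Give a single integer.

Answer: 16

Derivation:
Op 1: place BR@(2,4)
Op 2: place BN@(3,3)
Op 3: place WN@(4,3)
Op 4: place WR@(3,1)
Op 5: place WK@(1,0)
Op 6: remove (2,4)
Op 7: place BK@(2,3)
Op 8: place BQ@(3,0)
Op 9: remove (1,0)
Per-piece attacks for B:
  BK@(2,3): attacks (2,4) (2,2) (3,3) (1,3) (3,4) (3,2) (1,4) (1,2)
  BQ@(3,0): attacks (3,1) (4,0) (2,0) (1,0) (0,0) (4,1) (2,1) (1,2) (0,3) [ray(0,1) blocked at (3,1)]
  BN@(3,3): attacks (1,4) (4,1) (2,1) (1,2)
Union (16 distinct): (0,0) (0,3) (1,0) (1,2) (1,3) (1,4) (2,0) (2,1) (2,2) (2,4) (3,1) (3,2) (3,3) (3,4) (4,0) (4,1)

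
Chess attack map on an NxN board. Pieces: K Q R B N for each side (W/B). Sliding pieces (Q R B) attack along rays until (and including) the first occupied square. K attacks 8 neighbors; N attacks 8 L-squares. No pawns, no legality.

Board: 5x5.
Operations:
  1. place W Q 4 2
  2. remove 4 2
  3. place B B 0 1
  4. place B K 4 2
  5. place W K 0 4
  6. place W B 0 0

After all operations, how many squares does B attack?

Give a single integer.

Answer: 9

Derivation:
Op 1: place WQ@(4,2)
Op 2: remove (4,2)
Op 3: place BB@(0,1)
Op 4: place BK@(4,2)
Op 5: place WK@(0,4)
Op 6: place WB@(0,0)
Per-piece attacks for B:
  BB@(0,1): attacks (1,2) (2,3) (3,4) (1,0)
  BK@(4,2): attacks (4,3) (4,1) (3,2) (3,3) (3,1)
Union (9 distinct): (1,0) (1,2) (2,3) (3,1) (3,2) (3,3) (3,4) (4,1) (4,3)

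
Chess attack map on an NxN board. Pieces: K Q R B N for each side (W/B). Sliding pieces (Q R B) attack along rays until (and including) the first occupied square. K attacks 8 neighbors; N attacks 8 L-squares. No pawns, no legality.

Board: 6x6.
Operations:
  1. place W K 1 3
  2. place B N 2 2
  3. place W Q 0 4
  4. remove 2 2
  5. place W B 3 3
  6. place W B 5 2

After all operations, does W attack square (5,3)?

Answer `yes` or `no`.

Answer: no

Derivation:
Op 1: place WK@(1,3)
Op 2: place BN@(2,2)
Op 3: place WQ@(0,4)
Op 4: remove (2,2)
Op 5: place WB@(3,3)
Op 6: place WB@(5,2)
Per-piece attacks for W:
  WQ@(0,4): attacks (0,5) (0,3) (0,2) (0,1) (0,0) (1,4) (2,4) (3,4) (4,4) (5,4) (1,5) (1,3) [ray(1,-1) blocked at (1,3)]
  WK@(1,3): attacks (1,4) (1,2) (2,3) (0,3) (2,4) (2,2) (0,4) (0,2)
  WB@(3,3): attacks (4,4) (5,5) (4,2) (5,1) (2,4) (1,5) (2,2) (1,1) (0,0)
  WB@(5,2): attacks (4,3) (3,4) (2,5) (4,1) (3,0)
W attacks (5,3): no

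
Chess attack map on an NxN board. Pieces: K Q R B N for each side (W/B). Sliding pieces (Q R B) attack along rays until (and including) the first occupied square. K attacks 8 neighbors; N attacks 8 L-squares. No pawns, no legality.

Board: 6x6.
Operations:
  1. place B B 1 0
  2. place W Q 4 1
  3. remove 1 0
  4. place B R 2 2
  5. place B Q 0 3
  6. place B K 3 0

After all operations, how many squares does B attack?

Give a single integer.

Op 1: place BB@(1,0)
Op 2: place WQ@(4,1)
Op 3: remove (1,0)
Op 4: place BR@(2,2)
Op 5: place BQ@(0,3)
Op 6: place BK@(3,0)
Per-piece attacks for B:
  BQ@(0,3): attacks (0,4) (0,5) (0,2) (0,1) (0,0) (1,3) (2,3) (3,3) (4,3) (5,3) (1,4) (2,5) (1,2) (2,1) (3,0) [ray(1,-1) blocked at (3,0)]
  BR@(2,2): attacks (2,3) (2,4) (2,5) (2,1) (2,0) (3,2) (4,2) (5,2) (1,2) (0,2)
  BK@(3,0): attacks (3,1) (4,0) (2,0) (4,1) (2,1)
Union (23 distinct): (0,0) (0,1) (0,2) (0,4) (0,5) (1,2) (1,3) (1,4) (2,0) (2,1) (2,3) (2,4) (2,5) (3,0) (3,1) (3,2) (3,3) (4,0) (4,1) (4,2) (4,3) (5,2) (5,3)

Answer: 23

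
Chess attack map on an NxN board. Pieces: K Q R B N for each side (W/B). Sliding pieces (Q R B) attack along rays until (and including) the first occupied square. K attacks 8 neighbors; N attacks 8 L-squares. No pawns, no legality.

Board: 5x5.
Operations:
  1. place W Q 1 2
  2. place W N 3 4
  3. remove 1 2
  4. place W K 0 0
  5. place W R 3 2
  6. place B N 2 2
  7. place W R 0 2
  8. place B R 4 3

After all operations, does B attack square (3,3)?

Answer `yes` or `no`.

Answer: yes

Derivation:
Op 1: place WQ@(1,2)
Op 2: place WN@(3,4)
Op 3: remove (1,2)
Op 4: place WK@(0,0)
Op 5: place WR@(3,2)
Op 6: place BN@(2,2)
Op 7: place WR@(0,2)
Op 8: place BR@(4,3)
Per-piece attacks for B:
  BN@(2,2): attacks (3,4) (4,3) (1,4) (0,3) (3,0) (4,1) (1,0) (0,1)
  BR@(4,3): attacks (4,4) (4,2) (4,1) (4,0) (3,3) (2,3) (1,3) (0,3)
B attacks (3,3): yes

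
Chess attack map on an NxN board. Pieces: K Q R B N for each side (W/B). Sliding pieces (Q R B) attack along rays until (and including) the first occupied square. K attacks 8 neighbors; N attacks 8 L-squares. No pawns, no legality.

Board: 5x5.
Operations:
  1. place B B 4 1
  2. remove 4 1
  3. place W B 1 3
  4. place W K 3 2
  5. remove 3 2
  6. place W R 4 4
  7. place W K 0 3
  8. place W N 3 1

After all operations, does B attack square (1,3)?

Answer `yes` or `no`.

Answer: no

Derivation:
Op 1: place BB@(4,1)
Op 2: remove (4,1)
Op 3: place WB@(1,3)
Op 4: place WK@(3,2)
Op 5: remove (3,2)
Op 6: place WR@(4,4)
Op 7: place WK@(0,3)
Op 8: place WN@(3,1)
Per-piece attacks for B:
B attacks (1,3): no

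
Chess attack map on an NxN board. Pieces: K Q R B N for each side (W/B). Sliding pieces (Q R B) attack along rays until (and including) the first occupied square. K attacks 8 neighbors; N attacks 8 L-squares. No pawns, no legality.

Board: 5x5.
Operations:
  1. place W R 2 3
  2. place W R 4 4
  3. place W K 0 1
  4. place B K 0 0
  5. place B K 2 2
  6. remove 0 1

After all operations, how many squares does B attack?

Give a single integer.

Op 1: place WR@(2,3)
Op 2: place WR@(4,4)
Op 3: place WK@(0,1)
Op 4: place BK@(0,0)
Op 5: place BK@(2,2)
Op 6: remove (0,1)
Per-piece attacks for B:
  BK@(0,0): attacks (0,1) (1,0) (1,1)
  BK@(2,2): attacks (2,3) (2,1) (3,2) (1,2) (3,3) (3,1) (1,3) (1,1)
Union (10 distinct): (0,1) (1,0) (1,1) (1,2) (1,3) (2,1) (2,3) (3,1) (3,2) (3,3)

Answer: 10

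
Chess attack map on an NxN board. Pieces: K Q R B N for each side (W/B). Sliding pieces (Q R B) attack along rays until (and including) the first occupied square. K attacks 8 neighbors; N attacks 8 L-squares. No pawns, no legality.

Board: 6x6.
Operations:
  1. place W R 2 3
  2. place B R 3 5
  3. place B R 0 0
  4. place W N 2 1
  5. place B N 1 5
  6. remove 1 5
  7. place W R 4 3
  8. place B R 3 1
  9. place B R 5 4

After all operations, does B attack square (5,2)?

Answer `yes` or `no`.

Op 1: place WR@(2,3)
Op 2: place BR@(3,5)
Op 3: place BR@(0,0)
Op 4: place WN@(2,1)
Op 5: place BN@(1,5)
Op 6: remove (1,5)
Op 7: place WR@(4,3)
Op 8: place BR@(3,1)
Op 9: place BR@(5,4)
Per-piece attacks for B:
  BR@(0,0): attacks (0,1) (0,2) (0,3) (0,4) (0,5) (1,0) (2,0) (3,0) (4,0) (5,0)
  BR@(3,1): attacks (3,2) (3,3) (3,4) (3,5) (3,0) (4,1) (5,1) (2,1) [ray(0,1) blocked at (3,5); ray(-1,0) blocked at (2,1)]
  BR@(3,5): attacks (3,4) (3,3) (3,2) (3,1) (4,5) (5,5) (2,5) (1,5) (0,5) [ray(0,-1) blocked at (3,1)]
  BR@(5,4): attacks (5,5) (5,3) (5,2) (5,1) (5,0) (4,4) (3,4) (2,4) (1,4) (0,4)
B attacks (5,2): yes

Answer: yes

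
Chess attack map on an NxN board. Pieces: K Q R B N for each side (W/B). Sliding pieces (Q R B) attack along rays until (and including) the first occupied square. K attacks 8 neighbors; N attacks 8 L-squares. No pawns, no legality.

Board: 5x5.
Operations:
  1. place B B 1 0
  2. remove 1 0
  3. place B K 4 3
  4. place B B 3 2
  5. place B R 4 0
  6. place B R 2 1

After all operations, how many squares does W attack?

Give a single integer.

Answer: 0

Derivation:
Op 1: place BB@(1,0)
Op 2: remove (1,0)
Op 3: place BK@(4,3)
Op 4: place BB@(3,2)
Op 5: place BR@(4,0)
Op 6: place BR@(2,1)
Per-piece attacks for W:
Union (0 distinct): (none)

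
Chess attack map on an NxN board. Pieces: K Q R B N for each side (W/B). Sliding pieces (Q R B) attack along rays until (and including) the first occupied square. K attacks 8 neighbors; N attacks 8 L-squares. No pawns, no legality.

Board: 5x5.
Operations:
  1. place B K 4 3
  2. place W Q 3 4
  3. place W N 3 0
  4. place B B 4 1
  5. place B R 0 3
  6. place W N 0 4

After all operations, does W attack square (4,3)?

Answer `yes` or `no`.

Answer: yes

Derivation:
Op 1: place BK@(4,3)
Op 2: place WQ@(3,4)
Op 3: place WN@(3,0)
Op 4: place BB@(4,1)
Op 5: place BR@(0,3)
Op 6: place WN@(0,4)
Per-piece attacks for W:
  WN@(0,4): attacks (1,2) (2,3)
  WN@(3,0): attacks (4,2) (2,2) (1,1)
  WQ@(3,4): attacks (3,3) (3,2) (3,1) (3,0) (4,4) (2,4) (1,4) (0,4) (4,3) (2,3) (1,2) (0,1) [ray(0,-1) blocked at (3,0); ray(-1,0) blocked at (0,4); ray(1,-1) blocked at (4,3)]
W attacks (4,3): yes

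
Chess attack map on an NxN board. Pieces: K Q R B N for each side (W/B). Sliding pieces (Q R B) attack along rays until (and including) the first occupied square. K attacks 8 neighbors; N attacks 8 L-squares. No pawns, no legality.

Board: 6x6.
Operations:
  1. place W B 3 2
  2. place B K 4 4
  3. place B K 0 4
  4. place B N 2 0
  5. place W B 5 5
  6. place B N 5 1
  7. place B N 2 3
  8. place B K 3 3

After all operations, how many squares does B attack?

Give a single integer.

Answer: 27

Derivation:
Op 1: place WB@(3,2)
Op 2: place BK@(4,4)
Op 3: place BK@(0,4)
Op 4: place BN@(2,0)
Op 5: place WB@(5,5)
Op 6: place BN@(5,1)
Op 7: place BN@(2,3)
Op 8: place BK@(3,3)
Per-piece attacks for B:
  BK@(0,4): attacks (0,5) (0,3) (1,4) (1,5) (1,3)
  BN@(2,0): attacks (3,2) (4,1) (1,2) (0,1)
  BN@(2,3): attacks (3,5) (4,4) (1,5) (0,4) (3,1) (4,2) (1,1) (0,2)
  BK@(3,3): attacks (3,4) (3,2) (4,3) (2,3) (4,4) (4,2) (2,4) (2,2)
  BK@(4,4): attacks (4,5) (4,3) (5,4) (3,4) (5,5) (5,3) (3,5) (3,3)
  BN@(5,1): attacks (4,3) (3,2) (3,0)
Union (27 distinct): (0,1) (0,2) (0,3) (0,4) (0,5) (1,1) (1,2) (1,3) (1,4) (1,5) (2,2) (2,3) (2,4) (3,0) (3,1) (3,2) (3,3) (3,4) (3,5) (4,1) (4,2) (4,3) (4,4) (4,5) (5,3) (5,4) (5,5)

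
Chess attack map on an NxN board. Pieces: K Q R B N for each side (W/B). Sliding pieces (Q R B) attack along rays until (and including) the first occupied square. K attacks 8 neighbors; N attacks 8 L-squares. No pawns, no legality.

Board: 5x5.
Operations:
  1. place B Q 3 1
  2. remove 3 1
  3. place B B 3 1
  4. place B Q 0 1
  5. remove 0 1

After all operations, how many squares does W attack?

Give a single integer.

Answer: 0

Derivation:
Op 1: place BQ@(3,1)
Op 2: remove (3,1)
Op 3: place BB@(3,1)
Op 4: place BQ@(0,1)
Op 5: remove (0,1)
Per-piece attacks for W:
Union (0 distinct): (none)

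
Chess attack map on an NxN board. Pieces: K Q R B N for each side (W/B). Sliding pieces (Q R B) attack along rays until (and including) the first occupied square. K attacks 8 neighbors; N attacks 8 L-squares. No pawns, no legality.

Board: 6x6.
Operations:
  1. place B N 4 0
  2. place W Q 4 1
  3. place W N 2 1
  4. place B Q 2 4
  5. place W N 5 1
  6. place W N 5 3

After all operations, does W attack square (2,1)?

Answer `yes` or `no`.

Op 1: place BN@(4,0)
Op 2: place WQ@(4,1)
Op 3: place WN@(2,1)
Op 4: place BQ@(2,4)
Op 5: place WN@(5,1)
Op 6: place WN@(5,3)
Per-piece attacks for W:
  WN@(2,1): attacks (3,3) (4,2) (1,3) (0,2) (4,0) (0,0)
  WQ@(4,1): attacks (4,2) (4,3) (4,4) (4,5) (4,0) (5,1) (3,1) (2,1) (5,2) (5,0) (3,2) (2,3) (1,4) (0,5) (3,0) [ray(0,-1) blocked at (4,0); ray(1,0) blocked at (5,1); ray(-1,0) blocked at (2,1)]
  WN@(5,1): attacks (4,3) (3,2) (3,0)
  WN@(5,3): attacks (4,5) (3,4) (4,1) (3,2)
W attacks (2,1): yes

Answer: yes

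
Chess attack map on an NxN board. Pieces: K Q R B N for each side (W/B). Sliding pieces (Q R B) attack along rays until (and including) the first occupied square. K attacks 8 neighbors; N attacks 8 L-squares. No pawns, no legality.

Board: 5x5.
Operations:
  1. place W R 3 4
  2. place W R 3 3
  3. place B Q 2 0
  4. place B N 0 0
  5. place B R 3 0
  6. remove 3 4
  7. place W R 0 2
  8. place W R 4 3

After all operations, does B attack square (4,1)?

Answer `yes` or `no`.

Answer: no

Derivation:
Op 1: place WR@(3,4)
Op 2: place WR@(3,3)
Op 3: place BQ@(2,0)
Op 4: place BN@(0,0)
Op 5: place BR@(3,0)
Op 6: remove (3,4)
Op 7: place WR@(0,2)
Op 8: place WR@(4,3)
Per-piece attacks for B:
  BN@(0,0): attacks (1,2) (2,1)
  BQ@(2,0): attacks (2,1) (2,2) (2,3) (2,4) (3,0) (1,0) (0,0) (3,1) (4,2) (1,1) (0,2) [ray(1,0) blocked at (3,0); ray(-1,0) blocked at (0,0); ray(-1,1) blocked at (0,2)]
  BR@(3,0): attacks (3,1) (3,2) (3,3) (4,0) (2,0) [ray(0,1) blocked at (3,3); ray(-1,0) blocked at (2,0)]
B attacks (4,1): no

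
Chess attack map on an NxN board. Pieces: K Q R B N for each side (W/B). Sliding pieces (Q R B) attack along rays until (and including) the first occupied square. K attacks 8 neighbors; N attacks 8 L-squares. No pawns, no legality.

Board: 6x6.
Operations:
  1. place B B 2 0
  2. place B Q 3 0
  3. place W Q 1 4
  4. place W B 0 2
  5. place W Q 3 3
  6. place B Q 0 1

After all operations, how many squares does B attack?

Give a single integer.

Answer: 21

Derivation:
Op 1: place BB@(2,0)
Op 2: place BQ@(3,0)
Op 3: place WQ@(1,4)
Op 4: place WB@(0,2)
Op 5: place WQ@(3,3)
Op 6: place BQ@(0,1)
Per-piece attacks for B:
  BQ@(0,1): attacks (0,2) (0,0) (1,1) (2,1) (3,1) (4,1) (5,1) (1,2) (2,3) (3,4) (4,5) (1,0) [ray(0,1) blocked at (0,2)]
  BB@(2,0): attacks (3,1) (4,2) (5,3) (1,1) (0,2) [ray(-1,1) blocked at (0,2)]
  BQ@(3,0): attacks (3,1) (3,2) (3,3) (4,0) (5,0) (2,0) (4,1) (5,2) (2,1) (1,2) (0,3) [ray(0,1) blocked at (3,3); ray(-1,0) blocked at (2,0)]
Union (21 distinct): (0,0) (0,2) (0,3) (1,0) (1,1) (1,2) (2,0) (2,1) (2,3) (3,1) (3,2) (3,3) (3,4) (4,0) (4,1) (4,2) (4,5) (5,0) (5,1) (5,2) (5,3)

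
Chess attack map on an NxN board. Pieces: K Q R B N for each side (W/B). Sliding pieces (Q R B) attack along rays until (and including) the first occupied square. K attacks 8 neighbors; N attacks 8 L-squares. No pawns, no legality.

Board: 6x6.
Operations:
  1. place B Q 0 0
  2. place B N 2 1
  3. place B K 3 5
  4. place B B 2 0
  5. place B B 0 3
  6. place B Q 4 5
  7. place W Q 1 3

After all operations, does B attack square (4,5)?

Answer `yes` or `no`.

Op 1: place BQ@(0,0)
Op 2: place BN@(2,1)
Op 3: place BK@(3,5)
Op 4: place BB@(2,0)
Op 5: place BB@(0,3)
Op 6: place BQ@(4,5)
Op 7: place WQ@(1,3)
Per-piece attacks for B:
  BQ@(0,0): attacks (0,1) (0,2) (0,3) (1,0) (2,0) (1,1) (2,2) (3,3) (4,4) (5,5) [ray(0,1) blocked at (0,3); ray(1,0) blocked at (2,0)]
  BB@(0,3): attacks (1,4) (2,5) (1,2) (2,1) [ray(1,-1) blocked at (2,1)]
  BB@(2,0): attacks (3,1) (4,2) (5,3) (1,1) (0,2)
  BN@(2,1): attacks (3,3) (4,2) (1,3) (0,2) (4,0) (0,0)
  BK@(3,5): attacks (3,4) (4,5) (2,5) (4,4) (2,4)
  BQ@(4,5): attacks (4,4) (4,3) (4,2) (4,1) (4,0) (5,5) (3,5) (5,4) (3,4) (2,3) (1,2) (0,1) [ray(-1,0) blocked at (3,5)]
B attacks (4,5): yes

Answer: yes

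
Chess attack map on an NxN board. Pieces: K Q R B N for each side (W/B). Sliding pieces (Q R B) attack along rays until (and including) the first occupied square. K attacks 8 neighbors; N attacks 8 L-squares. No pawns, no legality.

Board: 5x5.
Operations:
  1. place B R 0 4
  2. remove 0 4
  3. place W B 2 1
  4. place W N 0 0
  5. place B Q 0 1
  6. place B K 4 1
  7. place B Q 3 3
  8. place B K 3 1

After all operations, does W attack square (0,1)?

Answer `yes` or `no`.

Op 1: place BR@(0,4)
Op 2: remove (0,4)
Op 3: place WB@(2,1)
Op 4: place WN@(0,0)
Op 5: place BQ@(0,1)
Op 6: place BK@(4,1)
Op 7: place BQ@(3,3)
Op 8: place BK@(3,1)
Per-piece attacks for W:
  WN@(0,0): attacks (1,2) (2,1)
  WB@(2,1): attacks (3,2) (4,3) (3,0) (1,2) (0,3) (1,0)
W attacks (0,1): no

Answer: no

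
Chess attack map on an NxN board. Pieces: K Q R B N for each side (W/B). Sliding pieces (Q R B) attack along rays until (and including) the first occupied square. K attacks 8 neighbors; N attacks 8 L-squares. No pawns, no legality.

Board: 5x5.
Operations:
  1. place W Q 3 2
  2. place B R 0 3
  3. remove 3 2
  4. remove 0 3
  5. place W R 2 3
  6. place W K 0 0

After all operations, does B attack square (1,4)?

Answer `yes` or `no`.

Op 1: place WQ@(3,2)
Op 2: place BR@(0,3)
Op 3: remove (3,2)
Op 4: remove (0,3)
Op 5: place WR@(2,3)
Op 6: place WK@(0,0)
Per-piece attacks for B:
B attacks (1,4): no

Answer: no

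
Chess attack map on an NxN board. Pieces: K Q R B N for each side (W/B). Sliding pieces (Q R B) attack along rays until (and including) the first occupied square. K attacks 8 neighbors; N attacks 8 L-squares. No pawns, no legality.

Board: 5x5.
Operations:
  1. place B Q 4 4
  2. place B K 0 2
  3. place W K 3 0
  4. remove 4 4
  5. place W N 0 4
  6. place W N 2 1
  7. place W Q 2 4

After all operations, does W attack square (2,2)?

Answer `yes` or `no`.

Op 1: place BQ@(4,4)
Op 2: place BK@(0,2)
Op 3: place WK@(3,0)
Op 4: remove (4,4)
Op 5: place WN@(0,4)
Op 6: place WN@(2,1)
Op 7: place WQ@(2,4)
Per-piece attacks for W:
  WN@(0,4): attacks (1,2) (2,3)
  WN@(2,1): attacks (3,3) (4,2) (1,3) (0,2) (4,0) (0,0)
  WQ@(2,4): attacks (2,3) (2,2) (2,1) (3,4) (4,4) (1,4) (0,4) (3,3) (4,2) (1,3) (0,2) [ray(0,-1) blocked at (2,1); ray(-1,0) blocked at (0,4); ray(-1,-1) blocked at (0,2)]
  WK@(3,0): attacks (3,1) (4,0) (2,0) (4,1) (2,1)
W attacks (2,2): yes

Answer: yes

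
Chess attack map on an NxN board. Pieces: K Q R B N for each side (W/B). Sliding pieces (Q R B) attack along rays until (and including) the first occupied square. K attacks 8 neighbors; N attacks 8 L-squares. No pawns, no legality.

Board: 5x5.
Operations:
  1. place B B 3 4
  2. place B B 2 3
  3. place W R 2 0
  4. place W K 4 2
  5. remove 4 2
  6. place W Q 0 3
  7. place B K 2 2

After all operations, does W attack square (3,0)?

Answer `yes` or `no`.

Op 1: place BB@(3,4)
Op 2: place BB@(2,3)
Op 3: place WR@(2,0)
Op 4: place WK@(4,2)
Op 5: remove (4,2)
Op 6: place WQ@(0,3)
Op 7: place BK@(2,2)
Per-piece attacks for W:
  WQ@(0,3): attacks (0,4) (0,2) (0,1) (0,0) (1,3) (2,3) (1,4) (1,2) (2,1) (3,0) [ray(1,0) blocked at (2,3)]
  WR@(2,0): attacks (2,1) (2,2) (3,0) (4,0) (1,0) (0,0) [ray(0,1) blocked at (2,2)]
W attacks (3,0): yes

Answer: yes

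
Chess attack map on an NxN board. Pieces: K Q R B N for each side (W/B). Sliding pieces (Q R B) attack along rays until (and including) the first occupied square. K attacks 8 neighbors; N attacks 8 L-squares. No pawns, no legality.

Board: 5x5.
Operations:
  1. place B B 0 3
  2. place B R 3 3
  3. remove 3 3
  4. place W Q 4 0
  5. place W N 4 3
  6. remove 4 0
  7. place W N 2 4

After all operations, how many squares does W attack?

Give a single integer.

Op 1: place BB@(0,3)
Op 2: place BR@(3,3)
Op 3: remove (3,3)
Op 4: place WQ@(4,0)
Op 5: place WN@(4,3)
Op 6: remove (4,0)
Op 7: place WN@(2,4)
Per-piece attacks for W:
  WN@(2,4): attacks (3,2) (4,3) (1,2) (0,3)
  WN@(4,3): attacks (2,4) (3,1) (2,2)
Union (7 distinct): (0,3) (1,2) (2,2) (2,4) (3,1) (3,2) (4,3)

Answer: 7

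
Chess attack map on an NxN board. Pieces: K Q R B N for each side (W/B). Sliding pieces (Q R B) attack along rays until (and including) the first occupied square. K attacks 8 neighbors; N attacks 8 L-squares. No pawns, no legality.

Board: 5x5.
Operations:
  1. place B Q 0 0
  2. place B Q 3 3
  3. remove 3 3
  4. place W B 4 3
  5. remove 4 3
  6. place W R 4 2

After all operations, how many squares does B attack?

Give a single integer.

Answer: 12

Derivation:
Op 1: place BQ@(0,0)
Op 2: place BQ@(3,3)
Op 3: remove (3,3)
Op 4: place WB@(4,3)
Op 5: remove (4,3)
Op 6: place WR@(4,2)
Per-piece attacks for B:
  BQ@(0,0): attacks (0,1) (0,2) (0,3) (0,4) (1,0) (2,0) (3,0) (4,0) (1,1) (2,2) (3,3) (4,4)
Union (12 distinct): (0,1) (0,2) (0,3) (0,4) (1,0) (1,1) (2,0) (2,2) (3,0) (3,3) (4,0) (4,4)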